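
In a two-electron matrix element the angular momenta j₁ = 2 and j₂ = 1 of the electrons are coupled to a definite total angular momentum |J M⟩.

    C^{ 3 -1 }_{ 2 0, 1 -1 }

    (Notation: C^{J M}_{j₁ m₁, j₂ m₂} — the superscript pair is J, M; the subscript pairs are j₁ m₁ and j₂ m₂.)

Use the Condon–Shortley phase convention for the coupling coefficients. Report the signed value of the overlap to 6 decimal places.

+0.632456

j₁+j₂−J=0  J+j₁−j₂=4  J−j₁+j₂=2  j₁+j₂+J+1=7
(j₁±m₁, j₂±m₂, J±M) = (2,2,0,2,2,4)
P² = 128/5
sum k=0..0:
  [0] +1/8 = 1/8
S = 1/8
C² = P²·S² = 2/5 ; C = +0.632456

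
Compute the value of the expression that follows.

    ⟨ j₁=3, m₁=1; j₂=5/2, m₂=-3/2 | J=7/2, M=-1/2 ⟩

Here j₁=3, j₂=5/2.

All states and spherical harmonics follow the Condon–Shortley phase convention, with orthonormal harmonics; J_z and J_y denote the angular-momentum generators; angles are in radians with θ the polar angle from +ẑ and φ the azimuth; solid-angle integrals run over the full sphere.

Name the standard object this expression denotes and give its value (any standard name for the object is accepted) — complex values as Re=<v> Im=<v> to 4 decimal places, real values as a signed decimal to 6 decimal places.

This is a Clebsch–Gordan (vector-coupling) coefficient.
triangle: 2!·4!·3!/10! = 288/3628800
(j±m)!: 4!·2!·1!·4!·3!·4! = 165888
prefactor² = (2J+1)·Δ·N² = 18432/175
  k=0: +1/(0!·2!·2!·1!·2!·2!) = 1/16
  k=1: −1/(1!·1!·1!·0!·3!·3!) = -1/36
Σ = 5/144  ⇒  CG² = 18432/175·(5/144)² = 8/63
CG = +√(8/63) = +0.356348

Clebsch–Gordan coefficient, +√(8/63) ≈ +0.356348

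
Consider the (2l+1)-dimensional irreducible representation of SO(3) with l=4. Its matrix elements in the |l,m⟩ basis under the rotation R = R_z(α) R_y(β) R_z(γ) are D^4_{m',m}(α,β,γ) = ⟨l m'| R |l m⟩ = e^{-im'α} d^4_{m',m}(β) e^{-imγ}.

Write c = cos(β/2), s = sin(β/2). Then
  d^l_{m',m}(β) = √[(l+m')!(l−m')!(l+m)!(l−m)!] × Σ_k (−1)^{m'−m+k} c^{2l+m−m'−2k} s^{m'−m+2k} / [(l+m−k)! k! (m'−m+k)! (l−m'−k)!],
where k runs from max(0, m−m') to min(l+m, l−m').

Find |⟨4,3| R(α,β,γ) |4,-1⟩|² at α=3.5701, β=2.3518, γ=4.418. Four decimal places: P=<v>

P=0.2664

First d^4_{3,-1}(β=2.3518), then the phase factors e^{-i(3)α} and e^{-i(-1)γ}:
With c≡cos(β/2)=0.384712 and s≡sin(β/2)=0.923036, N=[5040·1·6·120]^{1/2}=1904.940944
Admissible k: 0..1 (factorial args all ≥0)
  k=0: (−1)^4·1904.9409/(144)·0.3847^4·0.9230^4 = +0.210349
  k=1: (−1)^5·1904.9409/(240)·0.3847^2·0.9230^6 = -0.726534
d^4_{3,-1}(2.3518) = +0.210349 -0.726534 = -0.516185
|D^4_{3,-1}|² = |d^4_{3,-1}(β)|² = (-0.516185)² = 0.266447 (the z-rotation phases have unit modulus)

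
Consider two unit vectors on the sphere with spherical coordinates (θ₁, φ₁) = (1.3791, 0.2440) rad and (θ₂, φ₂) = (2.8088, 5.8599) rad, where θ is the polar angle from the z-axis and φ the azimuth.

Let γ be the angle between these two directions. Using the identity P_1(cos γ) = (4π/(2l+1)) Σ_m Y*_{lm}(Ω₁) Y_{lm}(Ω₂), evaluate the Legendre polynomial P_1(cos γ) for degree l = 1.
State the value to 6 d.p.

0.071840

Addition theorem: P_1(cos γ) = (4π/3) Σ_m Y*_{lm}(Ω₁) Y_{lm}(Ω₂), m = −1…1:
  term(m=-1) = +0.030070+0.023690i   from Y*(Ω₁)=+0.329119+0.081938i, Y(Ω₂)=+0.102906+0.046361i
  term(m=+0) = -0.042989+0.000000i   from Y*(Ω₁)=+0.093091-0.000000i, Y(Ω₂)=-0.461795+0.000000i
  term(m=+1) = +0.030070-0.023690i   from Y*(Ω₁)=-0.329119+0.081938i, Y(Ω₂)=-0.102906+0.046361i
Accumulated sum +0.017151+0.000000i; after 4π/(2l+1) scaling, +0.071840+0.000000i ⇒ P_1 = 0.071840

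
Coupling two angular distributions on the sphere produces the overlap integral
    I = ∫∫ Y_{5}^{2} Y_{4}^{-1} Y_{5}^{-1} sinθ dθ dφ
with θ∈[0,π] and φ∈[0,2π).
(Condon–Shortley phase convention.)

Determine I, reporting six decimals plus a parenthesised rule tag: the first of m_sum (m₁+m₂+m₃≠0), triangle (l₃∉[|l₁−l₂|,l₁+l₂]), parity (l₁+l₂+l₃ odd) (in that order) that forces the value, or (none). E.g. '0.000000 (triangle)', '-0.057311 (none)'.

0.128377 (none)

Rules hold: Σm=0, L=14 even, 1≤5≤9.
N = 11·9·11 = 1089
Δ = 4!·6!·4!/15! = 1/3153150
Racah Σ t=0..4: t=0:+1/69120 t=1:−1/1728 t=2:+1/576 t=3:−1/1728 t=4:+1/69120 = 7/11520
⇒ 3j(5 4 5; 0 0 0)² = 2/143, sgn -1
Racah Σ t=0..3: t=0:+1/5184 t=1:−1/1152 t=2:+1/2880 t=3:−1/103680 = -7/20736
⇒ 3j(5 4 5; 2 -1 -1)² = 35/2574, sgn -1
4πI² = N·(3j₀)²·(3jₘ)² = 35/169
I = +1·√(0.207101/4π) = 0.12837656
No selection rule forces the value: the integral is nonzero (none).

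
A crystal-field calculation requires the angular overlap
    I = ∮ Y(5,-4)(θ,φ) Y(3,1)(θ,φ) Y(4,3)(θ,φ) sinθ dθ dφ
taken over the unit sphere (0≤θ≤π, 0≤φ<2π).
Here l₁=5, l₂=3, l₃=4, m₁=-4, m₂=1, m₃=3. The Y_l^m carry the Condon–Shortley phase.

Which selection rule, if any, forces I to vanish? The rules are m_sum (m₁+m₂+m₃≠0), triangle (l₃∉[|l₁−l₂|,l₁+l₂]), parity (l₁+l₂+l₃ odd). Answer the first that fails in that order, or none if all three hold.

none

Σmᵢ = 0  ✓
l₃∈[|l₁−l₂|,l₁+l₂]=[2,8], have l₃=4  ✓
Σlᵢ = 12 ⇒ even  ✓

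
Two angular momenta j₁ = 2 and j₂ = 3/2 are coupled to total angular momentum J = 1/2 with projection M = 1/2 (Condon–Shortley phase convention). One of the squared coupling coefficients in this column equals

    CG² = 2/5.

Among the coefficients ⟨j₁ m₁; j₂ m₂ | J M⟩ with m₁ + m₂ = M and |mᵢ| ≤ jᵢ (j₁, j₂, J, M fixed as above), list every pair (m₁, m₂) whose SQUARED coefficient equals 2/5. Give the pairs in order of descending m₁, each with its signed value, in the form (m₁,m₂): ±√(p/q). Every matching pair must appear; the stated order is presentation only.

Admissible pairs with m₁+m₂ = M = 1/2: (-1,3/2), (0,1/2), (1,-1/2), (2,-3/2)
  (m₁,m₂)=(2,-3/2): CG² = 2/5, CG = +√(2/5)   ← matches the target
  (m₁,m₂)=(1,-1/2): CG² = 3/10, CG = −√(3/10)
  (m₁,m₂)=(0,1/2): CG² = 1/5, CG = +√(1/5)
  (m₁,m₂)=(-1,3/2): CG² = 1/10, CG = −√(1/10)
Pairs with CG² = 2/5: (2,-3/2): +√(2/5)

(2,-3/2): +√(2/5)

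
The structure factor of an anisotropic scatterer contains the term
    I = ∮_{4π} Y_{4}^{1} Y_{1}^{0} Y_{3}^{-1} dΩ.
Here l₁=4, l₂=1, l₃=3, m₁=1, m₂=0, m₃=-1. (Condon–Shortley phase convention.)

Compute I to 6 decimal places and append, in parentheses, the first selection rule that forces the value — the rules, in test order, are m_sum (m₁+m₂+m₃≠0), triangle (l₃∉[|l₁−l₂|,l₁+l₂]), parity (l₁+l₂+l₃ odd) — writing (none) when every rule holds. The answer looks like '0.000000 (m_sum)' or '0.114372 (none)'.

-0.238414 (none)

m-sum 0 ✓  L=8 even ✓  3≤3≤5 ✓
Π(2lᵢ+1) = 9×3×7 = 189
triangle coeff Δ(4,1,3) = 1/252
Σ_t [1,1]: t=1:−1/36 = -1/36
(3j)²=4/63 [(4 1 3; 0 0 0)], sign=+1
Σ_t [1,1]: t=1:−1/48 = -1/48
(3j)²=5/84 [(4 1 3; 1 0 -1)], sign=-1
⇒ 4πI² = 5/7
I = (-1)√(5/7/(4π)) = -0.23841361
No selection rule forces the value: the integral is nonzero (none).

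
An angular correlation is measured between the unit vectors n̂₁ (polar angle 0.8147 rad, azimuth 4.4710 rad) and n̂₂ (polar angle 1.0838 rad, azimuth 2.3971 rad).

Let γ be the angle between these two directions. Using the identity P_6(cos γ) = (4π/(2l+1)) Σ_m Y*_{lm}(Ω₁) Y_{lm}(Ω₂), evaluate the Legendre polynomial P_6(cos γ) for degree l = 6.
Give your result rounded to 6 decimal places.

Addition theorem: P_6(cos γ) = (4π/13) Σ_m Y*_{lm}(Ω₁) Y_{lm}(Ω₂), m = −6…6:
  term(m=-6) = 0.01636 - 0.00202j   from Y*(Ω₁)=-0.00875 + 0.07109j, Y(Ω₂)=-0.05592 - 0.22324j
  term(m=-5) = -0.05788 - 0.08005j   from Y*(Ω₁)=-0.21868 - 0.08328j, Y(Ω₂)=0.35291 + 0.23165j
  term(m=-4) = -0.05473 + 0.11576j   from Y*(Ω₁)=0.23758 - 0.34340j, Y(Ω₂)=-0.30253 + 0.04995j
  term(m=-3) = -0.04652 + 0.00286j   from Y*(Ω₁)=0.24830 + 0.28074j, Y(Ω₂)=-0.07650 + 0.09803j
  term(m=-2) = -0.00513 - 0.00811j   from Y*(Ω₁)=0.02458 - 0.01288j, Y(Ω₂)=-0.02826 - 0.34460j
  term(m=-1) = 0.00039 - 0.00071j   from Y*(Ω₁)=0.08895 + 0.36132j, Y(Ω₂)=-0.00159 - 0.00147j
  term(m=+0) = -0.02743 + 0.00000j   from Y*(Ω₁)=-0.08121 + 0.00000j, Y(Ω₂)=0.33778 + 0.00000j
  term(m=+1) = 0.00039 + 0.00071j   from Y*(Ω₁)=-0.08895 + 0.36132j, Y(Ω₂)=0.00159 - 0.00147j
  term(m=+2) = -0.00513 + 0.00811j   from Y*(Ω₁)=0.02458 + 0.01288j, Y(Ω₂)=-0.02826 + 0.34460j
  term(m=+3) = -0.04652 - 0.00286j   from Y*(Ω₁)=-0.24830 + 0.28074j, Y(Ω₂)=0.07650 + 0.09803j
  term(m=+4) = -0.05473 - 0.11576j   from Y*(Ω₁)=0.23758 + 0.34340j, Y(Ω₂)=-0.30253 - 0.04995j
  term(m=+5) = -0.05788 + 0.08005j   from Y*(Ω₁)=0.21868 - 0.08328j, Y(Ω₂)=-0.35291 + 0.23165j
  term(m=+6) = 0.01636 + 0.00202j   from Y*(Ω₁)=-0.00875 - 0.07109j, Y(Ω₂)=-0.05592 + 0.22324j
Accumulated sum -0.32245 + 0.00000j; after 4π/(2l+1) scaling, -0.31169 + 0.00000j ⇒ P_6 = -0.311695

-0.311695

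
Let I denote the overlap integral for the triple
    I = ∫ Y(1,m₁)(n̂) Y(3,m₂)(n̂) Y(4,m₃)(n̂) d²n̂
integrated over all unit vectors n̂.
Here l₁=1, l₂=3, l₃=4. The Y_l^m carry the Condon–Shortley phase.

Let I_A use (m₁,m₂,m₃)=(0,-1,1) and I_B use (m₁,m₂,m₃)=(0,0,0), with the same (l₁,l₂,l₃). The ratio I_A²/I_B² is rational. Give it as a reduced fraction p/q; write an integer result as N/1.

l's match ⇒ only the (l;m) 3-j factors differ between A and B.
A: triangle coeff Δ(1,3,4) = 1/252; Σ_t [0,0]: t=0:+1/48 = 1/48; (3j)²=5/84 [(1 3 4; 0 -1 1)], sign=-1
B: triangle coeff Δ(1,3,4) = 1/252; Σ_t [0,0]: t=0:+1/36 = 1/36; (3j)²=4/63 [(1 3 4; 0 0 0)], sign=+1
I_A²/I_B² = (5/84)/(4/63) = 15/16

15/16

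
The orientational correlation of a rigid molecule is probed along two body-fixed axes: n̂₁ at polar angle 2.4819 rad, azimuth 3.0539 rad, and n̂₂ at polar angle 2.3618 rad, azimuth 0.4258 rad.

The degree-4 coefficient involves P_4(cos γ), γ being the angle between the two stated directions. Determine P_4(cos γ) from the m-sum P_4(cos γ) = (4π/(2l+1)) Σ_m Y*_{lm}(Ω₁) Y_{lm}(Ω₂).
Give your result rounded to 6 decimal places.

0.249847

Term-by-term m-sum for l=4 (normalisation 4π/9 = 1.396263):
  m=-4: (0.058634, -0.021454) × (-0.014280, -0.107220) = (-0.003138, -0.005980)  (running Σ = (-0.003138, -0.005980))
  m=-3: (0.219849, -0.059210) × (-0.089477, 0.296169) = (-0.002135, 0.070411)  (running Σ = (-0.005273, 0.064430))
  m=-2: (0.417037, -0.073901) × (0.276658, -0.315948) = (0.092028, -0.152207)  (running Σ = (0.086755, -0.087777))
  m=-1: (0.312830, -0.027503) × (-0.116157, 0.052683) = (-0.034888, 0.019675)  (running Σ = (0.051867, -0.068102))
  m=0: (-0.220728, -0.000000) × (-0.340722, 0.000000) = (0.075207, 0.000000)  (running Σ = (0.127073, -0.068102))
  m=1: (-0.312830, -0.027503) × (0.116157, 0.052683) = (-0.034888, -0.019675)  (running Σ = (0.092185, -0.087777))
  m=2: (0.417037, 0.073901) × (0.276658, 0.315948) = (0.092028, 0.152207)  (running Σ = (0.184213, 0.064430))
  m=3: (-0.219849, -0.059210) × (0.089477, 0.296169) = (-0.002135, -0.070411)  (running Σ = (0.182078, -0.005980))
  m=4: (0.058634, 0.021454) × (-0.014280, 0.107220) = (-0.003138, 0.005980)  (running Σ = (0.178940, 0.000000))
Σ over m = (0.178940, 0.000000); ×(4π/9) → (0.249847, 0.000000). Real part: 0.249847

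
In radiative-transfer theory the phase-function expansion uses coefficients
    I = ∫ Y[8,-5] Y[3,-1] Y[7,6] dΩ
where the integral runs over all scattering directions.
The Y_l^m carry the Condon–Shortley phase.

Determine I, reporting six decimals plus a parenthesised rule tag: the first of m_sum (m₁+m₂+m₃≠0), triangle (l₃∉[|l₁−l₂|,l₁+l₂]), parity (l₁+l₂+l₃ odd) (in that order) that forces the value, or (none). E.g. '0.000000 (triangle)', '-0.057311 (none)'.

0.166985 (none)

m-sum 0 ✓  L=18 even ✓  5≤7≤11 ✓
Π(2lᵢ+1) = 17×7×15 = 1785
triangle coeff Δ(8,3,7) = 1/5290740
Σ_t [1,3]: t=1:−1/7257600 t=2:+1/2073600 t=3:−1/7257600 = 1/4838400
(3j)²=252/20995 [(8 3 7; 0 0 0)], sign=-1
Σ_t [1,2]: t=1:−1/2874009600 t=2:+1/319334400 = 1/359251200
(3j)²=1664/101745 [(8 3 7; -5 -1 6)], sign=-1
⇒ 4πI² = 10752/30685
I = (+1)√(10752/30685/(4π)) = 0.16698468
No selection rule forces the value: the integral is nonzero (none).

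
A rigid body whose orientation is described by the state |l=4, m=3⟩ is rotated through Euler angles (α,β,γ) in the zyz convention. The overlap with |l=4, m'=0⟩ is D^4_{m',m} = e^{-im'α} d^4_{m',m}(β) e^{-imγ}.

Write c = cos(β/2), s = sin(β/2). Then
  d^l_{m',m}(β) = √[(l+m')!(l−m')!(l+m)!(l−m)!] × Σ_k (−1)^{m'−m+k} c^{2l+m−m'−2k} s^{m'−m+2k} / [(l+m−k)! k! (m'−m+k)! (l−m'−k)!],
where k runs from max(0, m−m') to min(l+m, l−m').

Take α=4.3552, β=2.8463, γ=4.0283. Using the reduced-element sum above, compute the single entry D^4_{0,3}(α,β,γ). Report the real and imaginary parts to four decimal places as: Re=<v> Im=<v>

First d^4_{0,3}(β=2.8463), then the phase factors e^{-i(0)α} and e^{-i(3)γ}:
c=cos(2.846300/2)=0.147110, s=sin(2.846300/2)=0.989120; N=√[24·24·5040·1]=1703.830978
k: max(0,(3)−(0))=3 … min(4+(3),4−(0))=4
  k=3: (−1)^0·1703.8310/(144)·0.1471^5·0.9891^3 = +0.000789
  k=4: (−1)^1·1703.8310/(144)·0.1471^3·0.9891^5 = -0.035665
d^4_{0,3}(2.8463) = +0.000789 -0.035665 = -0.034876
Phases: e^{-i·(0)·4.3552}=+1.000000+0.000000i, e^{-i·(3)·4.0283}=+0.886315+0.463083i ⇒ D=-0.030911-0.016150i

Re=-0.0309 Im=-0.0162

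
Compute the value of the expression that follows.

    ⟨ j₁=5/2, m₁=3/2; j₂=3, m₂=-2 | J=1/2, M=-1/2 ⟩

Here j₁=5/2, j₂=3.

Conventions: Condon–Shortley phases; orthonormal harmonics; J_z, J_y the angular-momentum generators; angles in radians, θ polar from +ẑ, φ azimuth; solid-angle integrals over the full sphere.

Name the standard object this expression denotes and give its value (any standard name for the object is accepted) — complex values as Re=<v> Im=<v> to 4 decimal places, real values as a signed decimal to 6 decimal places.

This is a Clebsch–Gordan (vector-coupling) coefficient.
triangle: 5!×0!×1!/7! = 120/5040
(j±m)!: 4!×1!×1!×5!×0!×1! = 2880
prefactor² = (2J+1)×Δ×N² = 960/7
  k=1: −1/(1!×4!×0!×0!×0!×1!) = -1/24
Σ = -1/24  ⇒  CG² = 960/7×(-1/24)² = 5/21
CG = −√(5/21) = -0.487950

Clebsch–Gordan coefficient, −√(5/21) ≈ -0.487950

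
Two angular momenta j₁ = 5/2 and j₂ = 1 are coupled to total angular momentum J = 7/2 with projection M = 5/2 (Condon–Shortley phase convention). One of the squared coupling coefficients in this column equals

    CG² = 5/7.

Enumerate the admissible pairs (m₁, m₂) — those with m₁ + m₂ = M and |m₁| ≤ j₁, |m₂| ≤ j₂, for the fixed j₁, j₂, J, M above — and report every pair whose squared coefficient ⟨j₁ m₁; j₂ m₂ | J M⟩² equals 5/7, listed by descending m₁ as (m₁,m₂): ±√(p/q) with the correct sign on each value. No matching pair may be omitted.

(3/2,1): +√(5/7)

Admissible pairs with m₁+m₂ = M = 5/2: (3/2,1), (5/2,0)
  (m₁,m₂)=(5/2,0): CG² = 2/7, CG = +√(2/7)
  (m₁,m₂)=(3/2,1): CG² = 5/7, CG = +√(5/7)   ← matches the target
Pairs with CG² = 5/7: (3/2,1): +√(5/7)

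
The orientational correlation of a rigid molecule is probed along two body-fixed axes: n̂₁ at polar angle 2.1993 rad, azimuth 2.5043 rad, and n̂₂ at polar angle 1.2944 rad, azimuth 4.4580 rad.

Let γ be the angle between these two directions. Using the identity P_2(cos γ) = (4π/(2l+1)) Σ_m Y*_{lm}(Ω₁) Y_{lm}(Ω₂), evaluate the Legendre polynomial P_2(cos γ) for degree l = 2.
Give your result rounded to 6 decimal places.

Expand P_2 via completeness: Σ_{m} conj(Y_{2,m}) at Ω₁ times Y_{2,m} at Ω₂ —
  m=-2: Y*=+0.073778-0.241744i  Y=-0.312227-0.174146i  product -0.065134+0.062631i
  m=-1: Y*=+0.295293-0.218619i  Y=-0.051040+0.196292i  product +0.027841+0.069122i
  m=+0: Y*=+0.011670-0.000000i  Y=-0.244931+0.000000i  product -0.002858+0.000000i
  m=+1: Y*=-0.295293-0.218619i  Y=+0.051040+0.196292i  product +0.027841-0.069122i
  m=+2: Y*=+0.073778+0.241744i  Y=-0.312227+0.174146i  product -0.065134-0.062631i
Accumulated sum -0.077444+0.000000i; after 4π/(2l+1) scaling, -0.194639+0.000000i ⇒ P_2 = -0.194639

-0.194639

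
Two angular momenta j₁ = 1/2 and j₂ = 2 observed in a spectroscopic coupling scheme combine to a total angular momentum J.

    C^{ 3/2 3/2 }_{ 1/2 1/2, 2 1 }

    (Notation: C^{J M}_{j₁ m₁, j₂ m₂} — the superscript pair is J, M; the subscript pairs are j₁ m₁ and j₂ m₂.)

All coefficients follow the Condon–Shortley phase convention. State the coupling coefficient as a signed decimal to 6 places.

+0.447214  (= +√(1/5))

triangle: 1!*0!*3!/5! = 6/120
(j±m)!: 1!*0!*3!*1!*3!*0! = 36
prefactor² = (2J+1)*Δ*N² = 36/5
  k=0: +1/(0!*1!*0!*3!*0!*0!) = 1/6
Σ = 1/6  ⇒  CG² = 36/5*(1/6)² = 1/5
CG = +√(1/5) = +0.447214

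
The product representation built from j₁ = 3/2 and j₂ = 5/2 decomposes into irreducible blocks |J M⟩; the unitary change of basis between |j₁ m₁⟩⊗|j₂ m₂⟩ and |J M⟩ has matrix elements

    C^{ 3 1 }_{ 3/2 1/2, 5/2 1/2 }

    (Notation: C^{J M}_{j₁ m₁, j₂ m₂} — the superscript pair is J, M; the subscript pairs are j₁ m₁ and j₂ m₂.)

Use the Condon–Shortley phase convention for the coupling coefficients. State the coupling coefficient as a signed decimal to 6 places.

+√(1/60) ≈ +0.129099

triangle: 1!×2!×4!/8! = 48/40320
(j±m)!: 2!×1!×3!×2!×4!×2! = 1152
prefactor² = (2J+1)×Δ×N² = 48/5
  k=0: +1/(0!×1!×1!×3!×1!×1!) = 1/6
  k=1: −1/(1!×0!×0!×2!×2!×2!) = -1/8
Σ = 1/24  ⇒  CG² = 48/5×(1/24)² = 1/60
CG = +√(1/60) = +0.129099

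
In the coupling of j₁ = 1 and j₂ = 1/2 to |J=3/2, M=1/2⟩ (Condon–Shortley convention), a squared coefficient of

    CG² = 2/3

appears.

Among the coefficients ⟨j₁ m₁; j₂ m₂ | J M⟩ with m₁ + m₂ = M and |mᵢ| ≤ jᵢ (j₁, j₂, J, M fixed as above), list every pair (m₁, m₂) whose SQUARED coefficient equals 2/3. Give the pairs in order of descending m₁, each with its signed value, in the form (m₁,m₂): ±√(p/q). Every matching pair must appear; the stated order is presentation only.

Admissible pairs with m₁+m₂ = M = 1/2: (0,1/2), (1,-1/2)
  (m₁,m₂)=(1,-1/2): CG² = 1/3, CG = +√(1/3)
  (m₁,m₂)=(0,1/2): CG² = 2/3, CG = +√(2/3)   ← matches the target
Pairs with CG² = 2/3: (0,1/2): +√(2/3)

(0,1/2): +√(2/3)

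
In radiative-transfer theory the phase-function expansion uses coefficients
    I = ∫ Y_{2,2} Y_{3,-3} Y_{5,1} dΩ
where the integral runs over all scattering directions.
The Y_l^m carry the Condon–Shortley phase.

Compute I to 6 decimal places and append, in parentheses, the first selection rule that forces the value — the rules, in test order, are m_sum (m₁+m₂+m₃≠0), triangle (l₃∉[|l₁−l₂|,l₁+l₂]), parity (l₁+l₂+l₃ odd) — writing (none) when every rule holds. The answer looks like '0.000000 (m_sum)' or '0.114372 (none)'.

Checks pass: Σm=0; 10 even; l₃=5∈[1,5].
(2·2+1)(2·3+1)(2·5+1) = 385
Δ: 0! 4! 6! / 11! → 1/2310
sum: t=0:+1/144 = 1/144
3j²(2 3 5; 0 0 0) = Δ·Π!·Σ² = 10/231  (sign -1)
sum: t=0:+1/17280 = 1/17280
3j²(2 3 5; 2 -3 1) = Δ·Π!·Σ² = 1/2310  (sign +1)
combine: 4πI² = 385·10/231·1/2310 = 5/693
take √, sign -1: I = -0.02396147
No selection rule forces the value: the integral is nonzero (none).

-0.023961 (none)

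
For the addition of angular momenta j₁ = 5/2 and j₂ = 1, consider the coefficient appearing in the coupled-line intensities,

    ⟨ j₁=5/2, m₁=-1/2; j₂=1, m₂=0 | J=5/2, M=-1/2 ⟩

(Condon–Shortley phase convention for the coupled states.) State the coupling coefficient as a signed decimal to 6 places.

j₁+j₂−J=1  J+j₁−j₂=4  J−j₁+j₂=1  j₁+j₂+J+1=7
(j₁±m₁, j₂±m₂, J±M) = (2,3,1,1,2,3)
P² = 144/35
sum k=0..1:
  [0] +1/6 = 1/6
  [1] −1/4 = -1/4
S = -1/12
C² = P²·S² = 1/35 ; C = -0.169031

−√(1/35) ≈ -0.169031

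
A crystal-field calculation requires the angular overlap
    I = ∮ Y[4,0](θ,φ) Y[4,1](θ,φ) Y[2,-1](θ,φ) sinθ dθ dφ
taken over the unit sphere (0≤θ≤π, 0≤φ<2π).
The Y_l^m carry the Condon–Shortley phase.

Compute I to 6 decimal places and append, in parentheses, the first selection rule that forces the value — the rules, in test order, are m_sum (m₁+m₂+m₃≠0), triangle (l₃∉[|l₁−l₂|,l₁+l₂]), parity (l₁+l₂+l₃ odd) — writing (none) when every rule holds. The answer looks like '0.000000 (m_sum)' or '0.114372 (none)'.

m-sum 0 ✓  L=10 even ✓  0≤2≤8 ✓
Π(2lᵢ+1) = 9×9×5 = 405
triangle coeff Δ(4,4,2) = 1/13860
Σ_t [2,4]: t=2:+1/192 t=3:−1/36 t=4:+1/192 = -5/288
(3j)²=20/693 [(4 4 2; 0 0 0)], sign=-1
Σ_t [3,4]: t=3:−1/72 t=4:+1/96 = -1/288
(3j)²=1/462 [(4 4 2; 0 1 -1)], sign=+1
⇒ 4πI² = 150/5929
I = (-1)√(150/5929/(4π)) = -0.04486937
No selection rule forces the value: the integral is nonzero (none).

-0.044869 (none)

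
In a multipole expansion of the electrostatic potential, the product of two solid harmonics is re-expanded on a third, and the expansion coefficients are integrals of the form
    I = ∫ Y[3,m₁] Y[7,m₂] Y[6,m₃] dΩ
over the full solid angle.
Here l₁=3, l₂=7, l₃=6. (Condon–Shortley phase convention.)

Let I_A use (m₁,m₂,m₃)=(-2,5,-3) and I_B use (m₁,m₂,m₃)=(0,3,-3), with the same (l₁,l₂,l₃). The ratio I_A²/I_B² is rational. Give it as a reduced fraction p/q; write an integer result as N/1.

l's match ⇒ only the (l;m) 3-j factors differ between A and B.
A: triangle coeff Δ(3,7,6) = 1/2042040; Σ_t [3,4]: t=3:−1/4354560 t=4:+1/1935360 = 1/3483648; (3j)²=125/12376 [(3 7 6; -2 5 -3)], sign=-1
B: triangle coeff Δ(3,7,6) = 1/2042040; Σ_t [1,3]: t=1:−1/4354560 t=2:+1/322560 t=3:−1/362880 = 1/8709120; (3j)²=3/68068 [(3 7 6; 0 3 -3)], sign=-1
I_A²/I_B² = (125/12376)/(3/68068) = 1375/6

1375/6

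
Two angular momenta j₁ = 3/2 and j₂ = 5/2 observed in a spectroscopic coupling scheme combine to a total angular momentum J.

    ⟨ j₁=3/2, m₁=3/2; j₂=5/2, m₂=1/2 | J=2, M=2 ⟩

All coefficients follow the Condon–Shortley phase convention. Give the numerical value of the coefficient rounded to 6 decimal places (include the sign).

+0.377964

triangle: 2!*1!*3!/7! = 12/5040
(j±m)!: 3!*0!*3!*2!*4!*0! = 1728
prefactor² = (2J+1)*Δ*N² = 144/7
  k=0: +1/(0!*2!*0!*3!*1!*0!) = 1/12
Σ = 1/12  ⇒  CG² = 144/7*(1/12)² = 1/7
CG = +√(1/7) = +0.377964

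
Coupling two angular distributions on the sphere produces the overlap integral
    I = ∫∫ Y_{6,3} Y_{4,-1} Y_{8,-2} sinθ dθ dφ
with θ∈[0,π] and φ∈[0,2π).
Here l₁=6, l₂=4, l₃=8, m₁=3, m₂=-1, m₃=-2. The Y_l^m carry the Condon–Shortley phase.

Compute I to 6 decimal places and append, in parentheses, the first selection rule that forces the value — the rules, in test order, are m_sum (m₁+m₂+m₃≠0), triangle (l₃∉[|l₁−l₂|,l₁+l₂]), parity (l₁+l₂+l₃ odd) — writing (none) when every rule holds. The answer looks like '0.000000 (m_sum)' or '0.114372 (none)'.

Checks pass: Σm=0; 18 even; l₃=8∈[2,10].
(2·6+1)(2·4+1)(2·8+1) = 1989
Δ: 2! 10! 6! / 19! → 1/23279256
sum: t=0:+1/1658880 t=1:−1/518400 t=2:+1/1658880 = -1/1382400
3j²(6 4 8; 0 0 0) = Δ·Π!·Σ² = 504/46189  (sign -1)
sum: t=0:+1/2177280 t=1:−1/3870720 t=2:+1/87091200 = 37/174182400
3j²(6 4 8; 3 -1 -2) = Δ·Π!·Σ² = 20535/2586584  (sign +1)
combine: 4πI² = 1989·504/46189·20535/2586584 = 1663335/9653501
take √, sign -1: I = -0.11709612
No selection rule forces the value: the integral is nonzero (none).

-0.117096 (none)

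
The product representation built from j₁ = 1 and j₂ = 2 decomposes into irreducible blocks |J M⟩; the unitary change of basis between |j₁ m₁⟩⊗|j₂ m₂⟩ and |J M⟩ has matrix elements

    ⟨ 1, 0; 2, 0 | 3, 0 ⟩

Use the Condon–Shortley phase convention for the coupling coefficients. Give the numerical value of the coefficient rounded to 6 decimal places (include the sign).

j₁+j₂−J=0  J+j₁−j₂=2  J−j₁+j₂=4  j₁+j₂+J+1=7
(j₁±m₁, j₂±m₂, J±M) = (1,1,2,2,3,3)
P² = 48/5
sum k=0..0:
  [0] +1/4 = 1/4
S = 1/4
C² = P²·S² = 3/5 ; C = +0.774597

+0.774597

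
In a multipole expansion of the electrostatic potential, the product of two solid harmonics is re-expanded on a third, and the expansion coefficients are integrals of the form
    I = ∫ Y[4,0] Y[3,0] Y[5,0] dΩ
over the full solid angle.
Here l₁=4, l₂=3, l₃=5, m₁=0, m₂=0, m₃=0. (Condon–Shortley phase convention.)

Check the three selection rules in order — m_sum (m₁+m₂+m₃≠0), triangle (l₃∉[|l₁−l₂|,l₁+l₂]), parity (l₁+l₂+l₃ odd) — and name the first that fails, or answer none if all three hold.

Σmᵢ = 0  ✓
l₃∈[|l₁−l₂|,l₁+l₂]=[1,7], have l₃=5  ✓
Σlᵢ = 12 ⇒ even  ✓

none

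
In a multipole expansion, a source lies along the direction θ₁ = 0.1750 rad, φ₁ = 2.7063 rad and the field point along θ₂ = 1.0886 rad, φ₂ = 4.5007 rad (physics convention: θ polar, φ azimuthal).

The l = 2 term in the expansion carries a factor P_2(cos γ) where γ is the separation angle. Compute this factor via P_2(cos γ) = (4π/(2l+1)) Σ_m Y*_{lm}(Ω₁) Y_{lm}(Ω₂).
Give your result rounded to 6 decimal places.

Term-by-term m-sum for l=2 (normalisation 4π/5 = 2.513274):
  m=-2: Y*=0.00755 - 0.00895j  Y=-0.27644 - 0.12457j  product -0.00320 + 0.00154j
  m=-1: Y*=-0.12010 + 0.05585j  Y=-0.06669 + 0.31032j  product -0.00932 - 0.04099j
  m=+0: Y*=0.60210 + 0.00000j  Y=-0.11192 + 0.00000j  product -0.06739 + 0.00000j
  m=+1: Y*=0.12010 + 0.05585j  Y=0.06669 + 0.31032j  product -0.00932 + 0.04099j
  m=+2: Y*=0.00755 + 0.00895j  Y=-0.27644 + 0.12457j  product -0.00320 - 0.00154j
Total Σ_m = -0.09244 + 0.00000j. Multiply by 2.513274: -0.23232 + 0.00000j. P_2(cos γ) = -0.232319

-0.232319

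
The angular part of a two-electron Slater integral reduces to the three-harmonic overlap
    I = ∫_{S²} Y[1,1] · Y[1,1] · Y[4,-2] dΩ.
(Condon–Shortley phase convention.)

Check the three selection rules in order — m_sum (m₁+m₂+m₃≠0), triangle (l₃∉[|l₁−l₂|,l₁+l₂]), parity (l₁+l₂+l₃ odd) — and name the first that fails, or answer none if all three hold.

m₁+m₂+m₃ = 1 + 1 − 2 = 0  ✓
triangle: need |l₁−l₂| ≤ l₃ ≤ l₁+l₂ = [0,2]; l₃=4 is outside  ✗
parity: l₁+l₂+l₃ = 6 is even

triangle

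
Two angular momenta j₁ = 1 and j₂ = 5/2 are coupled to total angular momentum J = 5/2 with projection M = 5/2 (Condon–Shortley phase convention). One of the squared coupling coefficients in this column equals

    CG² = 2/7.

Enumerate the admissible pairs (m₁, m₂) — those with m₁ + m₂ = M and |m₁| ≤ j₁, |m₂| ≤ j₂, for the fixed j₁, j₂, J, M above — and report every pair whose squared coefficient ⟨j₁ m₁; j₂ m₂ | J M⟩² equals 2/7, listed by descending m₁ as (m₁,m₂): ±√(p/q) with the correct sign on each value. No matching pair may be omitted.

Admissible pairs with m₁+m₂ = M = 5/2: (0,5/2), (1,3/2)
  (m₁,m₂)=(1,3/2): CG² = 2/7, CG = +√(2/7)   ← matches the target
  (m₁,m₂)=(0,5/2): CG² = 5/7, CG = −√(5/7)
Pairs with CG² = 2/7: (1,3/2): +√(2/7)

(1,3/2): +√(2/7)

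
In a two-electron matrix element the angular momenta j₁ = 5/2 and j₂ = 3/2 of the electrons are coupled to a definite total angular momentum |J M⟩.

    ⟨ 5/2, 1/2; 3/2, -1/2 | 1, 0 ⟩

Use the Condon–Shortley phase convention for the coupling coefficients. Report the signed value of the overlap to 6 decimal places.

√[3·3!2!0!/6! · 3!2!1!2!1!1!] = √(6/5)
  +(−1)^1/∏(1,2,1,0,1,0)! = -1/2  (running -1/2)
⟨..|..⟩ = √(6/5)·(-1/2) = -0.547723

-0.547723  (= −√(3/10))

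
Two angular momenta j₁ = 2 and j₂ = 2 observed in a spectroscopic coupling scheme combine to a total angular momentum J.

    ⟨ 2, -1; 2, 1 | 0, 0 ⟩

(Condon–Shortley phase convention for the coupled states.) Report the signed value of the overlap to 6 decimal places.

triangle: 4!*0!*0!/5! = 24/120
(j±m)!: 1!*3!*3!*1!*0!*0! = 36
prefactor² = (2J+1)*Δ*N² = 36/5
  k=3: −1/(3!*1!*0!*0!*0!*0!) = -1/6
Σ = -1/6  ⇒  CG² = 36/5*(-1/6)² = 1/5
CG = −√(1/5) = -0.447214

-0.447214  (= −√(1/5))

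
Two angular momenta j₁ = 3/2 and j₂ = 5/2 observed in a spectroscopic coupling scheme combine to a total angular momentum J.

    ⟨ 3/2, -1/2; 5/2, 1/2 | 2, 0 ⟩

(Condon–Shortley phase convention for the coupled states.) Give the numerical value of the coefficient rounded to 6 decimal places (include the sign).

√[5·2!1!3!/7! · 1!2!3!2!2!2!] = √(8/7)
  +(−1)^1/∏(1,1,1,2,0,1)! = -1/2  (running -1/2)
  +(−1)^2/∏(2,0,0,1,1,2)! = 1/4  (running -1/4)
⟨..|..⟩ = √(8/7)·(-1/4) = -0.267261

-0.267261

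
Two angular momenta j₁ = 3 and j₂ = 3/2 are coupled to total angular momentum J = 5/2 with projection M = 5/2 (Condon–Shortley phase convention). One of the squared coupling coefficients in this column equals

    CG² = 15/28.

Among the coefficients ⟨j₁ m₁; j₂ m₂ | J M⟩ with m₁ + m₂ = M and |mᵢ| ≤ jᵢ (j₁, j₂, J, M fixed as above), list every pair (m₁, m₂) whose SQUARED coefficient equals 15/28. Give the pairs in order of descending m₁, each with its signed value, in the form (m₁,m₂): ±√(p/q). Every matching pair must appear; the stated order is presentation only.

Admissible pairs with m₁+m₂ = M = 5/2: (1,3/2), (2,1/2), (3,-1/2)
  (m₁,m₂)=(3,-1/2): CG² = 15/28, CG = +√(15/28)   ← matches the target
  (m₁,m₂)=(2,1/2): CG² = 5/14, CG = −√(5/14)
  (m₁,m₂)=(1,3/2): CG² = 3/28, CG = +√(3/28)
Pairs with CG² = 15/28: (3,-1/2): +√(15/28)

(3,-1/2): +√(15/28)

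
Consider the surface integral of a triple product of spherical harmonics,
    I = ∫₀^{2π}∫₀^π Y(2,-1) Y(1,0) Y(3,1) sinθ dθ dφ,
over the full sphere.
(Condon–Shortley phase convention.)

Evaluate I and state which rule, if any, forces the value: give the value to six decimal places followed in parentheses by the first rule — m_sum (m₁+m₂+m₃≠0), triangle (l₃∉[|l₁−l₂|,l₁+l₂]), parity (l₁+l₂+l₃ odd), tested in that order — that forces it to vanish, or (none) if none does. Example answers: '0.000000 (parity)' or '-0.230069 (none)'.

m-sum 0 ✓  L=6 even ✓  1≤3≤3 ✓
Π(2lᵢ+1) = 5×3×7 = 105
triangle coeff Δ(2,1,3) = 1/105
Σ_t [0,0]: t=0:+1/4 = 1/4
(3j)²=3/35 [(2 1 3; 0 0 0)], sign=-1
Σ_t [0,0]: t=0:+1/6 = 1/6
(3j)²=8/105 [(2 1 3; -1 0 1)], sign=+1
⇒ 4πI² = 24/35
I = (-1)√(24/35/(4π)) = -0.23359668
No selection rule forces the value: the integral is nonzero (none).

-0.233597 (none)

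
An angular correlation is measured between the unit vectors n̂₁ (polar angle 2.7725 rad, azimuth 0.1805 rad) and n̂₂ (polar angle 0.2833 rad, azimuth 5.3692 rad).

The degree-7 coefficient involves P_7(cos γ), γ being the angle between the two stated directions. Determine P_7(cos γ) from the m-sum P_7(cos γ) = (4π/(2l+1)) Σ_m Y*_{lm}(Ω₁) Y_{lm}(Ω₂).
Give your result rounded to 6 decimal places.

0.389934

Summing Y*_{l m}(θ₁,φ₁)·Y_{l m}(θ₂,φ₂) over m ∈ [−7, 7]; prefactor 4π/(2·7+1) = 0.837758:
  m=-7: (0.000120, 0.000379) × (0.000066, 0.000008) = (0.000000, 0.000000)  (running Σ = (0.000000, 0.000000))
  m=-6: (-0.001803, -0.003399) × (0.000597, -0.000614) = (-0.000003, -0.000001)  (running Σ = (-0.000003, -0.000001))
  m=-5: (0.014324, 0.018143) × (-0.000977, -0.006808) = (0.000110, -0.000115)  (running Σ = (0.000106, -0.000116))
  m=-4: (-0.072292, -0.063661) × (-0.033646, -0.019013) = (0.001222, 0.003516)  (running Σ = (0.001328, 0.003400))
  m=-3: (0.239448, 0.144021) × (-0.141753, 0.059871) = (-0.042565, -0.006079)  (running Σ = (-0.041237, -0.002679))
  m=-2: (-0.488898, -0.184581) × (-0.104852, 0.398681) = (0.124851, -0.175561)  (running Σ = (0.083614, -0.178240))
  m=-1: (0.458920, 0.083747) × (0.380216, 0.493142) = (0.133190, 0.258155)  (running Σ = (0.216804, 0.079915))
  m=0: (0.190852, -0.000000) × (0.166835, 0.000000) = (0.031841, 0.000000)  (running Σ = (0.248645, 0.079915))
  m=1: (-0.458920, 0.083747) × (-0.380216, 0.493142) = (0.133190, -0.258155)  (running Σ = (0.381835, -0.178240))
  m=2: (-0.488898, 0.184581) × (-0.104852, -0.398681) = (0.124851, 0.175561)  (running Σ = (0.506686, -0.002679))
  m=3: (-0.239448, 0.144021) × (0.141753, 0.059871) = (-0.042565, 0.006079)  (running Σ = (0.464121, 0.003400))
  m=4: (-0.072292, 0.063661) × (-0.033646, 0.019013) = (0.001222, -0.003516)  (running Σ = (0.465343, -0.000116))
  m=5: (-0.014324, 0.018143) × (0.000977, -0.006808) = (0.000110, 0.000115)  (running Σ = (0.465452, -0.000001))
  m=6: (-0.001803, 0.003399) × (0.000597, 0.000614) = (-0.000003, 0.000001)  (running Σ = (0.465449, 0.000000))
  m=7: (-0.000120, 0.000379) × (-0.000066, 0.000008) = (0.000000, -0.000000)  (running Σ = (0.465449, -0.000000))
Accumulated sum (0.465449, -0.000000); after 4π/(2l+1) scaling, (0.389934, -0.000000) ⇒ P_7 = 0.389934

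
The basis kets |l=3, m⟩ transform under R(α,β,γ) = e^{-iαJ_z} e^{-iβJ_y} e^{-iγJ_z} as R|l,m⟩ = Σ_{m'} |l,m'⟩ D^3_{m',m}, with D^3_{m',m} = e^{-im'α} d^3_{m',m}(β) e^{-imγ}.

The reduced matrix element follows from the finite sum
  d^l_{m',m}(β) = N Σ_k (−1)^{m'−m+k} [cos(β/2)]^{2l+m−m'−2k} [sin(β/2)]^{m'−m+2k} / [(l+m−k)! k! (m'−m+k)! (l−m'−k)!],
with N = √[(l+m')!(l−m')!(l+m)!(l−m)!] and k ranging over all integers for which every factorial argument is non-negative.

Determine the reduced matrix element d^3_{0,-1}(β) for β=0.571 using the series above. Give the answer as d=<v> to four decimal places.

d=-0.5943

d^3_{0,-1}(β=0.5710) via the finite sum:
With c≡cos(β/2)=0.959521 and s≡sin(β/2)=0.281637, N=[6·6·2·24]^{1/2}=41.569219
k∈{0,1,2} keeps every argument non-negative
  k=0: (−1)^1·41.5692/(12)·0.9595^5·0.2816^1 = -0.793511
  k=1: (−1)^2·41.5692/(4)·0.9595^3·0.2816^3 = +0.205090
  k=2: (−1)^3·41.5692/(12)·0.9595^1·0.2816^5 = -0.005890
d^3_{0,-1}(0.5710) = -0.793511 +0.205090 -0.005890 = -0.594310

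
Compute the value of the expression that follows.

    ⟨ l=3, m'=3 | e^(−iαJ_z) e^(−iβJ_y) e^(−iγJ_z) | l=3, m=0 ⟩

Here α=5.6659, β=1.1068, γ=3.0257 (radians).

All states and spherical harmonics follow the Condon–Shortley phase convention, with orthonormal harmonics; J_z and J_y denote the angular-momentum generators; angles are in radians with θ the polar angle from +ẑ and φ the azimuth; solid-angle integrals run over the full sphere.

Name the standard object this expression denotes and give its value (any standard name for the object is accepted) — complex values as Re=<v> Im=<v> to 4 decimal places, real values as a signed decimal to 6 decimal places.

Wigner D-matrix element, Re=0.1109 Im=-0.3841

This is a Wigner D-matrix element — the rotation-matrix element ⟨l m'| R(α,β,γ) |l m⟩ in the angular-momentum basis.
D^3_{3,0}(5.6659,1.1068,3.0257) = e^{-i·3·5.6659}·d^3_{3,0}(1.1068)·e^{-i·0·3.0257}. Compute d first:
c=cos(1.106800/2)=0.850742, s=sin(1.106800/2)=0.525583; N=√[720·1·6·6]=160.996894
k: max(0,(0)−(3))=0 … min(3+(0),3−(3))=0
  k=0: (−1)^3·160.9969/(36)·0.8507^3·0.5256^3 = -0.399791
d^3_{3,0}(1.1068) = -0.399791
D = (-0.277374+0.960762i)·(-0.399791)·(+1.000000+0.000000i) = +0.110891-0.384104i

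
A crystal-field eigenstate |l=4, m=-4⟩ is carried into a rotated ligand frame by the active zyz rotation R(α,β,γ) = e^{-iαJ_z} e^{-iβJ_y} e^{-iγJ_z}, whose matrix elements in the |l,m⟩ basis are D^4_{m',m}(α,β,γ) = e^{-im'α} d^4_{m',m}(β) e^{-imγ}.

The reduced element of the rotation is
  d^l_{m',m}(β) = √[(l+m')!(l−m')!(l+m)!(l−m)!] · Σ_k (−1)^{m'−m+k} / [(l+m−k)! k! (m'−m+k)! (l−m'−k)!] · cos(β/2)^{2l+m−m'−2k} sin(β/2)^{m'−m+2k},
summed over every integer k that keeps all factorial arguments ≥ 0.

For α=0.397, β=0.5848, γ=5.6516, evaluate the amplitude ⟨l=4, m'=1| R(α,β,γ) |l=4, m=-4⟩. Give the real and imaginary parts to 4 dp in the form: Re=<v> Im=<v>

Re=0.0128 Im=0.0028

Split into d^4_{1,-4}(β=0.5848) × two z-phases.
c=cos(0.584800/2)=0.957555, s=sin(0.584800/2)=0.288251; N=√[120·6·1·40320]=5387.986637
Admissible k: 0..0 (factorial args all ≥0)
  k=0: (−1)^5·5387.9866/(720)·0.9576^3·0.2883^5 = -0.013075
d^4_{1,-4}(0.5848) = -0.013075
D = (+0.922225-0.386653i)·(-0.013075)·(-0.816628-0.577164i) = +0.012765+0.002831i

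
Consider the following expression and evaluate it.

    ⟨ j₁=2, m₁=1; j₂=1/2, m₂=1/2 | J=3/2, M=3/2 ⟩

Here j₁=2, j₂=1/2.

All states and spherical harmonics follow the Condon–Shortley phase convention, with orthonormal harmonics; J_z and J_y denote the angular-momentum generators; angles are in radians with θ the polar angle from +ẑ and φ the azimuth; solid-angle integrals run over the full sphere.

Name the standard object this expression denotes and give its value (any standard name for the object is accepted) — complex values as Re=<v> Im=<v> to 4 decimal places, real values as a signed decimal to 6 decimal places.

This is a Clebsch–Gordan (vector-coupling) coefficient.
j₁+j₂−J=1  J+j₁−j₂=3  J−j₁+j₂=0  j₁+j₂+J+1=5
(j₁±m₁, j₂±m₂, J±M) = (3,1,1,0,3,0)
P² = 36/5
sum k=1..1:
  [1] −1/6 = -1/6
S = -1/6
C² = P²·S² = 1/5 ; C = -0.447214

Clebsch–Gordan coefficient, −√(1/5) ≈ -0.447214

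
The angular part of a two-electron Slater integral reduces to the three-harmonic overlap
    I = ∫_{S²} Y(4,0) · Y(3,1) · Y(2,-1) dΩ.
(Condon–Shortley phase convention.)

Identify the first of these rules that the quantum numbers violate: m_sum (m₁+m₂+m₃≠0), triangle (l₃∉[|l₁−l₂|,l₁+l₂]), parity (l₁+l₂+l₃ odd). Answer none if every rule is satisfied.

parity

azimuthal sum: 0 + 1 − 1 = 0  ✓
1 ≤ 2 ≤ 7 (triangle on l)  ✓
L = 4 + 3 + 2 = 9 (odd)  ✗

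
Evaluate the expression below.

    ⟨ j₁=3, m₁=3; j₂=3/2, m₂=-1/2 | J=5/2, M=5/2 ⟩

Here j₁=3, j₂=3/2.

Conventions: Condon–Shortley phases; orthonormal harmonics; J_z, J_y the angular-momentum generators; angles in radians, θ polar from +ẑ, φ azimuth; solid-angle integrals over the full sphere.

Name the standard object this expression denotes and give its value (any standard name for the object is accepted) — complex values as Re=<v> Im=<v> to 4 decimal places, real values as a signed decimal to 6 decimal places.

This is a Clebsch–Gordan (vector-coupling) coefficient.
√[6·2!4!1!/8! · 6!0!1!2!5!0!] = √(8640/7)
  +(−1)^0/∏(0,2,0,1,4,0)! = 1/48  (running 1/48)
⟨..|..⟩ = √(8640/7)·(1/48) = +0.731925

Clebsch–Gordan coefficient, +√(15/28) ≈ +0.731925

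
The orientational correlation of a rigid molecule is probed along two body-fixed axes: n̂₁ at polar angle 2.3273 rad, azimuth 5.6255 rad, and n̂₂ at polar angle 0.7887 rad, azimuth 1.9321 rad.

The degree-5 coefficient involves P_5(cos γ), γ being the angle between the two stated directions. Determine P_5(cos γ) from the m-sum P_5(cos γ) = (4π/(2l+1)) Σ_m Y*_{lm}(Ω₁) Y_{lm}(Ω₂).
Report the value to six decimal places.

Expand P_5 via completeness: Σ_{m} conj(Y_{5,m}) at Ω₁ times Y_{5,m} at Ω₂ —
  [-5]  conj(Y_{5,-5})(Ω₁) = -0.093397+0.013813i ; Y_{5,-5}(Ω₂) = -0.081102+0.019480i ; Δ = +0.007306-0.002940i
  [-4]  conj(Y_{5,-4})(Ω₁) = +0.245810+0.137771i ; Y_{5,-4}(Ω₂) = +0.032819-0.259963i ; Δ = +0.043883-0.059380i
  [-3]  conj(Y_{5,-3})(Ω₁) = -0.168782-0.396706i ; Y_{5,-3}(Ω₂) = +0.378848+0.200560i ; Δ = +0.015620-0.184142i
  [-2]  conj(Y_{5,-2})(Ω₁) = -0.064254+0.246061i ; Y_{5,-2}(Ω₂) = -0.220992+0.194846i ; Δ = -0.033745-0.066897i
  [-1]  conj(Y_{5,-1})(Ω₁) = -0.172287+0.133075i ; Y_{5,-1}(Ω₂) = +0.062079+0.164276i ; Δ = -0.032556-0.020042i
  [+0]  conj(Y_{5,0})(Ω₁) = +0.320714-0.000000i ; Y_{5,0}(Ω₂) = -0.348336+0.000000i ; Δ = -0.111716+0.000000i
  [+1]  conj(Y_{5,1})(Ω₁) = +0.172287+0.133075i ; Y_{5,1}(Ω₂) = -0.062079+0.164276i ; Δ = -0.032556+0.020042i
  [+2]  conj(Y_{5,2})(Ω₁) = -0.064254-0.246061i ; Y_{5,2}(Ω₂) = -0.220992-0.194846i ; Δ = -0.033745+0.066897i
  [+3]  conj(Y_{5,3})(Ω₁) = +0.168782-0.396706i ; Y_{5,3}(Ω₂) = -0.378848+0.200560i ; Δ = +0.015620+0.184142i
  [+4]  conj(Y_{5,4})(Ω₁) = +0.245810-0.137771i ; Y_{5,4}(Ω₂) = +0.032819+0.259963i ; Δ = +0.043883+0.059380i
  [+5]  conj(Y_{5,5})(Ω₁) = +0.093397+0.013813i ; Y_{5,5}(Ω₂) = +0.081102+0.019480i ; Δ = +0.007306+0.002940i
Total Σ_m = -0.110701+0.000000i. Multiply by 1.142397: -0.126464+0.000000i. P_5(cos γ) = -0.126464

-0.126464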